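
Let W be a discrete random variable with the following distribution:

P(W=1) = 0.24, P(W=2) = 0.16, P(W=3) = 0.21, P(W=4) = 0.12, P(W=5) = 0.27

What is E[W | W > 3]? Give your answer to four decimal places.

4.6923

P(W > 3) = 0.12 + 0.27 = 0.39.
E[W | W > 3] = [4·0.12 + 5·0.27] / 0.39
 = 1.83 / 0.39
 = 61/13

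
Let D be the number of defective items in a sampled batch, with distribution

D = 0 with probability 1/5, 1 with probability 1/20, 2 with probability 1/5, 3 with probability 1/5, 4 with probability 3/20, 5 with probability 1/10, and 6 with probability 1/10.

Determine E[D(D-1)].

8.4

E[D(D-1)] = Σ d(d-1)·P(D=d)
 = 0·1/5 + 0·1/20 + 2·1/5 + 6·1/5 + 12·3/20 + 20·1/10 + 30·1/10
 = 0 + 0 + 2/5 + 6/5 + 9/5 + 2 + 3
 = 42/5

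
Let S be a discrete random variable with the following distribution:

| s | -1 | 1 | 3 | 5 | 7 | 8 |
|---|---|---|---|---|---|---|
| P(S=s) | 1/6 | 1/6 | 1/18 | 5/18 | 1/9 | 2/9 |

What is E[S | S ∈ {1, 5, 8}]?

P(S ∈ {1, 5, 8}) = 1/6 + 5/18 + 2/9 = 2/3.
E[S | S ∈ {1, 5, 8}] = [1·1/6 + 5·5/18 + 8·2/9] / (2/3)
 = 10/3 / (2/3)
 = 5

5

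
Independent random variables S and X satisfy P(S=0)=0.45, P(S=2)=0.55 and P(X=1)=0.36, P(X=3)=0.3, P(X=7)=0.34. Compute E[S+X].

4.74

E[S+X] = Σ_s Σ_x (s+x) · P(S=s)P(X=x)
 = 1·0.162 + 3·0.135 + 7·0.153 + 3·0.198 + 5·0.165 + 9·0.187
 = 0.162 + 0.405 + 1.071 + 0.594 + 0.825 + 1.683
 = 4.74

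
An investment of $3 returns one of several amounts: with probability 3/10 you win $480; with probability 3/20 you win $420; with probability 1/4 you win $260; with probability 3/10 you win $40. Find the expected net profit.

281

E[payout] = 480·3/10 + 420·3/20 + 260·1/4 + 40·3/10
 = 144 + 63 + 65 + 12
 = 284
Net = 284 - 3 = 281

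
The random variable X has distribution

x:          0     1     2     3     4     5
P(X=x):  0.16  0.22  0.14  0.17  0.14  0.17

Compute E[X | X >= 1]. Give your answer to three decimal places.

2.881

P(X >= 1) = 0.22 + 0.14 + 0.17 + 0.14 + 0.17 = 0.84.
E[X | X >= 1] = [1·0.22 + 2·0.14 + 3·0.17 + 4·0.14 + 5·0.17] / 0.84
 = 2.42 / 0.84
 = 121/42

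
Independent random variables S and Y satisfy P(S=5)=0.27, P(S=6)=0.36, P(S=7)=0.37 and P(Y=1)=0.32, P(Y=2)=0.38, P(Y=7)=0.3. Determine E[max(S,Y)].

6.37

E[max(S,Y)] = Σ_s Σ_y max(s,y) · P(S=s)P(Y=y)
 = 5·0.0864 + 5·0.1026 + 7·0.081 + 6·0.1152 + 6·0.1368 + 7·0.108 + 7·0.1184 + 7·0.1406 + 7·0.111
 = 0.432 + 0.513 + 0.567 + 0.6912 + 0.8208 + 0.756 + 0.8288 + 0.9842 + 0.777
 = 6.37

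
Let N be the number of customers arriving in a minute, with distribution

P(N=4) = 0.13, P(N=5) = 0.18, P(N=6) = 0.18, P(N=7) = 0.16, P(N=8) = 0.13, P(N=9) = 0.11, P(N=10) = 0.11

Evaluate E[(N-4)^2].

E[(N-4)^2] = Σ (n-4)^2·P(N=n)
 = 0·0.13 + 1·0.18 + 4·0.18 + 9·0.16 + 16·0.13 + 25·0.11 + 36·0.11
 = 0 + 0.18 + 0.72 + 1.44 + 2.08 + 2.75 + 3.96
 = 11.13

11.13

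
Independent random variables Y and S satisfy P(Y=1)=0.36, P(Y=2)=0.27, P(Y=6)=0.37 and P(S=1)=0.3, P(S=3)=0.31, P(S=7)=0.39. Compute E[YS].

12.3552

E[YS] = Σ_y Σ_s ys · P(Y=y)P(S=s)
 = 1·0.108 + 3·0.1116 + 7·0.1404 + 2·0.081 + 6·0.0837 + 14·0.1053 + 6·0.111 + 18·0.1147 + 42·0.1443
 = 0.108 + 0.3348 + 0.9828 + 0.162 + 0.5022 + 1.4742 + 0.666 + 2.0646 + 6.0606
 = 12.3552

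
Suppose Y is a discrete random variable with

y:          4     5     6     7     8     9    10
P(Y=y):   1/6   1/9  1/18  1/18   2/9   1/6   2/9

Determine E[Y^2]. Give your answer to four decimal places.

E[Y^2] = Σ y^2·P(Y=y)
 = 16·1/6 + 25·1/9 + 36·1/18 + 49·1/18 + 64·2/9 + 81·1/6 + 100·2/9
 = 8/3 + 25/9 + 2 + 49/18 + 128/9 + 27/2 + 200/9
 = 541/9

60.1111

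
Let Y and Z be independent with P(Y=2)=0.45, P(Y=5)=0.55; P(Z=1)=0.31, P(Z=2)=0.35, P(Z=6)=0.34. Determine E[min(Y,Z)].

E[min(Y,Z)] = Σ_y Σ_z min(y,z) · P(Y=y)P(Z=z)
 = 1·0.1395 + 2·0.1575 + 2·0.153 + 1·0.1705 + 2·0.1925 + 5·0.187
 = 0.1395 + 0.315 + 0.306 + 0.1705 + 0.385 + 0.935
 = 2.251

2.251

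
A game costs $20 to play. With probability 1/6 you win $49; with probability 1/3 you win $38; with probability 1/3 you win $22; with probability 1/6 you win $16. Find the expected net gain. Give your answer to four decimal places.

E[payout] = 49·1/6 + 38·1/3 + 22·1/3 + 16·1/6
 = 49/6 + 38/3 + 22/3 + 8/3
 = 185/6
Net = 185/6 - 20 = 65/6

10.8333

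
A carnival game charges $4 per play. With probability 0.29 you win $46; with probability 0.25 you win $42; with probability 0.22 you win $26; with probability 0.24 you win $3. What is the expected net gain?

26.28

E[payout] = 46·0.29 + 42·0.25 + 26·0.22 + 3·0.24
 = 13.34 + 10.5 + 5.72 + 0.72
 = 30.28
Net = 30.28 - 4 = 26.28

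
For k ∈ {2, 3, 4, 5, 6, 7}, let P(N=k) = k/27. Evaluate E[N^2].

29

E[N^2] = Σ n^2·P(N=n)
 = 4·2/27 + 9·1/9 + 16·4/27 + 25·5/27 + 36·2/9 + 49·7/27
 = 8/27 + 1 + 64/27 + 125/27 + 8 + 343/27
 = 29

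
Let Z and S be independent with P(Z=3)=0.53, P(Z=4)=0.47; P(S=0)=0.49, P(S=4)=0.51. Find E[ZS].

E[ZS] = Σ_z Σ_s zs · P(Z=z)P(S=s)
 = 0·0.2597 + 12·0.2703 + 0·0.2303 + 16·0.2397
 = 0 + 3.2436 + 0 + 3.8352
 = 7.0788

7.0788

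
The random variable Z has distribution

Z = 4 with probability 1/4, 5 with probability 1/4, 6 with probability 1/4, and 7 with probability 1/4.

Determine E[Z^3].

187

E[Z^3] = Σ z^3·P(Z=z)
 = 64·1/4 + 125·1/4 + 216·1/4 + 343·1/4
 = 16 + 125/4 + 54 + 343/4
 = 187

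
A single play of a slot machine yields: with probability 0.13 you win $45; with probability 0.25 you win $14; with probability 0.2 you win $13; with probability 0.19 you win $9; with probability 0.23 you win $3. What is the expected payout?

14.35

E[payout] = 45·0.13 + 14·0.25 + 13·0.2 + 9·0.19 + 3·0.23
 = 5.85 + 3.5 + 2.6 + 1.71 + 0.69
 = 14.35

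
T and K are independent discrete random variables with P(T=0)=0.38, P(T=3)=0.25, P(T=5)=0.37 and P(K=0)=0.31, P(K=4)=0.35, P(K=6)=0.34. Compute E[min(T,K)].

1.6645

E[min(T,K)] = Σ_t Σ_k min(t,k) · P(T=t)P(K=k)
 = 0·0.1178 + 0·0.133 + 0·0.1292 + 0·0.0775 + 3·0.0875 + 3·0.085 + 0·0.1147 + 4·0.1295 + 5·0.1258
 = 0 + 0 + 0 + 0 + 0.2625 + 0.255 + 0 + 0.518 + 0.629
 = 1.6645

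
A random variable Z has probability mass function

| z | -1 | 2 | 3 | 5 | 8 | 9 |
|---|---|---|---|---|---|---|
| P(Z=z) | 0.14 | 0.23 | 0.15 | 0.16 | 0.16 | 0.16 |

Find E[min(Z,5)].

E[min(Z,5)] = Σ min(z,5)·P(Z=z)
 = (-1)·0.14 + 2·0.23 + 3·0.15 + 5·0.16 + 5·0.16 + 5·0.16
 = (-0.14) + 0.46 + 0.45 + 0.8 + 0.8 + 0.8
 = 3.17

3.17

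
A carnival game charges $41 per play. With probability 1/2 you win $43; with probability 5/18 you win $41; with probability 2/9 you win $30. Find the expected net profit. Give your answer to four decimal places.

-1.4444

E[payout] = 43·1/2 + 41·5/18 + 30·2/9
 = 43/2 + 205/18 + 20/3
 = 356/9
Net = 356/9 - 41 = -13/9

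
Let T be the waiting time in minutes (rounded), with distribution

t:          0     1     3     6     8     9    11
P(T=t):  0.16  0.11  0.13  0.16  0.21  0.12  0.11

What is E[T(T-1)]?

E[T(T-1)] = Σ t(t-1)·P(T=t)
 = 0·0.16 + 0·0.11 + 6·0.13 + 30·0.16 + 56·0.21 + 72·0.12 + 110·0.11
 = 0 + 0 + 0.78 + 4.8 + 11.76 + 8.64 + 12.1
 = 38.08

38.08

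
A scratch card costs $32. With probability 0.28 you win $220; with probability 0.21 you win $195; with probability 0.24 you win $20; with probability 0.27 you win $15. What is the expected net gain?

79.4

E[payout] = 220·0.28 + 195·0.21 + 20·0.24 + 15·0.27
 = 61.6 + 40.95 + 4.8 + 4.05
 = 111.4
Net = 111.4 - 32 = 79.4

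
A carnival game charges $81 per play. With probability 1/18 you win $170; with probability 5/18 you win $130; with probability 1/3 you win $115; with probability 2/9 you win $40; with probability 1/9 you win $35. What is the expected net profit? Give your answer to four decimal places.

15.6667

E[payout] = 170·1/18 + 130·5/18 + 115·1/3 + 40·2/9 + 35·1/9
 = 85/9 + 325/9 + 115/3 + 80/9 + 35/9
 = 290/3
Net = 290/3 - 81 = 47/3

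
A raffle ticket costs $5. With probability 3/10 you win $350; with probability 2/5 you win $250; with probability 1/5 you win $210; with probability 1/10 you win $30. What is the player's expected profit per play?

245

E[payout] = 350·3/10 + 250·2/5 + 210·1/5 + 30·1/10
 = 105 + 100 + 42 + 3
 = 250
Net = 250 - 5 = 245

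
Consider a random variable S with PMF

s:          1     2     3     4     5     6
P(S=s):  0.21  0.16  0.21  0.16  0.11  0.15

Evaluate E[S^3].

63.55

E[S^3] = Σ s^3·P(S=s)
 = 1·0.21 + 8·0.16 + 27·0.21 + 64·0.16 + 125·0.11 + 216·0.15
 = 0.21 + 1.28 + 5.67 + 10.24 + 13.75 + 32.4
 = 63.55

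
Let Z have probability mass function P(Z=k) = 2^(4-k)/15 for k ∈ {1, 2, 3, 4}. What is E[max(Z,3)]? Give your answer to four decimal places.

3.0667

E[max(Z,3)] = Σ max(z,3)·P(Z=z)
 = 3·8/15 + 3·4/15 + 3·2/15 + 4·1/15
 = 8/5 + 4/5 + 2/5 + 4/15
 = 46/15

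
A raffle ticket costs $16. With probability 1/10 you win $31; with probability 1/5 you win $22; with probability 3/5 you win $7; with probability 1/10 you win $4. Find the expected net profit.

-3.9

E[payout] = 31·1/10 + 22·1/5 + 7·3/5 + 4·1/10
 = 31/10 + 22/5 + 21/5 + 2/5
 = 121/10
Net = 121/10 - 16 = -39/10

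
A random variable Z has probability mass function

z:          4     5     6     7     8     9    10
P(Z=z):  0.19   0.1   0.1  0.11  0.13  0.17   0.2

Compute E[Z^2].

E[Z^2] = Σ z^2·P(Z=z)
 = 16·0.19 + 25·0.1 + 36·0.1 + 49·0.11 + 64·0.13 + 81·0.17 + 100·0.2
 = 3.04 + 2.5 + 3.6 + 5.39 + 8.32 + 13.77 + 20
 = 56.62

56.62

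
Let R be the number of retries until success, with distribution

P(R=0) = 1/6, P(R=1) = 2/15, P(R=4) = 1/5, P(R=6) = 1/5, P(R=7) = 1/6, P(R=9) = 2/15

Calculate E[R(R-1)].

E[R(R-1)] = Σ r(r-1)·P(R=r)
 = 0·1/6 + 0·2/15 + 12·1/5 + 30·1/5 + 42·1/6 + 72·2/15
 = 0 + 0 + 12/5 + 6 + 7 + 48/5
 = 25

25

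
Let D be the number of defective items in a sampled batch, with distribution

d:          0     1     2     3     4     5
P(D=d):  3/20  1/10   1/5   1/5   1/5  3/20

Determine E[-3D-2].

-9.95

E[-3D-2] = Σ (-3d-2)·P(D=d)
 = (-2)·3/20 + (-5)·1/10 + (-8)·1/5 + (-11)·1/5 + (-14)·1/5 + (-17)·3/20
 = (-3/10) + (-1/2) + (-8/5) + (-11/5) + (-14/5) + (-51/20)
 = -199/20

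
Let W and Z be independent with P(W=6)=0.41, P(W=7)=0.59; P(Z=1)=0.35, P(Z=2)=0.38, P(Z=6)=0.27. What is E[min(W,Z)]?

E[min(W,Z)] = Σ_w Σ_z min(w,z) · P(W=w)P(Z=z)
 = 1·0.1435 + 2·0.1558 + 6·0.1107 + 1·0.2065 + 2·0.2242 + 6·0.1593
 = 0.1435 + 0.3116 + 0.6642 + 0.2065 + 0.4484 + 0.9558
 = 2.73

2.73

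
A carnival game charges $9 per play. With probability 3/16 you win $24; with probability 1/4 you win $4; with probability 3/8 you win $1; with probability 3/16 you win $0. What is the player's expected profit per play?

-3.125

E[payout] = 24·3/16 + 4·1/4 + 1·3/8 + 0·3/16
 = 9/2 + 1 + 3/8 + 0
 = 47/8
Net = 47/8 - 9 = -25/8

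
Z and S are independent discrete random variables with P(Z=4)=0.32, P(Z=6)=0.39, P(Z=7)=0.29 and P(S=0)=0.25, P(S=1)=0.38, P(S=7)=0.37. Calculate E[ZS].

16.7805

E[ZS] = Σ_z Σ_s zs · P(Z=z)P(S=s)
 = 0·0.08 + 4·0.1216 + 28·0.1184 + 0·0.0975 + 6·0.1482 + 42·0.1443 + 0·0.0725 + 7·0.1102 + 49·0.1073
 = 0 + 0.4864 + 3.3152 + 0 + 0.8892 + 6.0606 + 0 + 0.7714 + 5.2577
 = 16.7805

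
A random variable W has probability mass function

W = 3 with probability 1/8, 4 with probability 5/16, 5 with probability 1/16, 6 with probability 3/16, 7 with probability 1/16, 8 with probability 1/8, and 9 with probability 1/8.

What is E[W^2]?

E[W^2] = Σ w^2·P(W=w)
 = 9·1/8 + 16·5/16 + 25·1/16 + 36·3/16 + 49·1/16 + 64·1/8 + 81·1/8
 = 9/8 + 5 + 25/16 + 27/4 + 49/16 + 8 + 81/8
 = 285/8

35.625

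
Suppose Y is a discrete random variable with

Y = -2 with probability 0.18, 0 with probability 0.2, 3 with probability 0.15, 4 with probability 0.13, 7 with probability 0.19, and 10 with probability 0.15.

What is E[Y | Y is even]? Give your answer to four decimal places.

2.5152

P(Y is even) = 0.18 + 0.2 + 0.13 + 0.15 = 0.66.
E[Y | Y is even] = [(-2)·0.18 + 0·0.2 + 4·0.13 + 10·0.15] / 0.66
 = 1.66 / 0.66
 = 83/33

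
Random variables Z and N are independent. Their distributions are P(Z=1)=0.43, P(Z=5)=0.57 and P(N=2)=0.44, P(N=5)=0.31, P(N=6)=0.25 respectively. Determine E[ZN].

E[ZN] = Σ_z Σ_n zn · P(Z=z)P(N=n)
 = 2·0.1892 + 5·0.1333 + 6·0.1075 + 10·0.2508 + 25·0.1767 + 30·0.1425
 = 0.3784 + 0.6665 + 0.645 + 2.508 + 4.4175 + 4.275
 = 12.8904

12.8904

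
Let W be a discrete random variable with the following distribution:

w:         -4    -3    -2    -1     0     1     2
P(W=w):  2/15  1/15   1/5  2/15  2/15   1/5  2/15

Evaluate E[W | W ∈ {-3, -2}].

P(W ∈ {-3, -2}) = 1/15 + 1/5 = 4/15.
E[W | W ∈ {-3, -2}] = [(-3)·1/15 + (-2)·1/5] / (4/15)
 = -3/5 / (4/15)
 = -9/4

-2.25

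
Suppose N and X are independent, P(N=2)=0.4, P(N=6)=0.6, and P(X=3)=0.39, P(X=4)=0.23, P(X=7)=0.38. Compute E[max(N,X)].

5.728

E[max(N,X)] = Σ_n Σ_x max(n,x) · P(N=n)P(X=x)
 = 3·0.156 + 4·0.092 + 7·0.152 + 6·0.234 + 6·0.138 + 7·0.228
 = 0.468 + 0.368 + 1.064 + 1.404 + 0.828 + 1.596
 = 5.728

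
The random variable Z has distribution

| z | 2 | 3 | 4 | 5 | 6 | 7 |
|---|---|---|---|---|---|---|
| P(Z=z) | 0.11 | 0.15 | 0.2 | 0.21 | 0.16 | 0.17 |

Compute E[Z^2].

E[Z^2] = Σ z^2·P(Z=z)
 = 4·0.11 + 9·0.15 + 16·0.2 + 25·0.21 + 36·0.16 + 49·0.17
 = 0.44 + 1.35 + 3.2 + 5.25 + 5.76 + 8.33
 = 24.33

24.33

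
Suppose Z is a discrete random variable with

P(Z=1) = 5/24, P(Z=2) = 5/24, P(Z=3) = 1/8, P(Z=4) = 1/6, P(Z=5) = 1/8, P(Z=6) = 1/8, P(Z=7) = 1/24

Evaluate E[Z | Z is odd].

3

P(Z is odd) = 5/24 + 1/8 + 1/8 + 1/24 = 1/2.
E[Z | Z is odd] = [1·5/24 + 3·1/8 + 5·1/8 + 7·1/24] / (1/2)
 = 3/2 / (1/2)
 = 3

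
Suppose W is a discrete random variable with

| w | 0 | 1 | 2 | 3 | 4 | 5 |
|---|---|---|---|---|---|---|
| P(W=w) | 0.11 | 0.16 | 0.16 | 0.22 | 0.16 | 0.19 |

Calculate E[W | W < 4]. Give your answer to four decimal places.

P(W < 4) = 0.11 + 0.16 + 0.16 + 0.22 = 0.65.
E[W | W < 4] = [0·0.11 + 1·0.16 + 2·0.16 + 3·0.22] / 0.65
 = 1.14 / 0.65
 = 114/65

1.7538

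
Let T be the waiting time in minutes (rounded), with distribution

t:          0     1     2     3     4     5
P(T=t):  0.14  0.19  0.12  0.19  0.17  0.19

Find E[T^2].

E[T^2] = Σ t^2·P(T=t)
 = 0·0.14 + 1·0.19 + 4·0.12 + 9·0.19 + 16·0.17 + 25·0.19
 = 0 + 0.19 + 0.48 + 1.71 + 2.72 + 4.75
 = 9.85

9.85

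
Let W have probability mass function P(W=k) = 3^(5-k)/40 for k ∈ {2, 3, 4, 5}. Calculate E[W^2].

E[W^2] = Σ w^2·P(W=w)
 = 4·27/40 + 9·9/40 + 16·3/40 + 25·1/40
 = 27/10 + 81/40 + 6/5 + 5/8
 = 131/20

6.55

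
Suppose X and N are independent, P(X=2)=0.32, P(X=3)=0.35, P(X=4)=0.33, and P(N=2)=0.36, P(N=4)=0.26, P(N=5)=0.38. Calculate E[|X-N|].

1.3772

E[|X-N|] = Σ_x Σ_n |x-n| · P(X=x)P(N=n)
 = 0·0.1152 + 2·0.0832 + 3·0.1216 + 1·0.126 + 1·0.091 + 2·0.133 + 2·0.1188 + 0·0.0858 + 1·0.1254
 = 0 + 0.1664 + 0.3648 + 0.126 + 0.091 + 0.266 + 0.2376 + 0 + 0.1254
 = 1.3772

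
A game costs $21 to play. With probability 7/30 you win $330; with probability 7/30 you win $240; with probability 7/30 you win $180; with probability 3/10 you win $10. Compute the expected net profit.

E[payout] = 330·7/30 + 240·7/30 + 180·7/30 + 10·3/10
 = 77 + 56 + 42 + 3
 = 178
Net = 178 - 21 = 157

157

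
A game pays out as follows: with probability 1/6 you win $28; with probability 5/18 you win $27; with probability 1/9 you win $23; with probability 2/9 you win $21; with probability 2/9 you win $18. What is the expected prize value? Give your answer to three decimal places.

23.389

E[payout] = 28·1/6 + 27·5/18 + 23·1/9 + 21·2/9 + 18·2/9
 = 14/3 + 15/2 + 23/9 + 14/3 + 4
 = 421/18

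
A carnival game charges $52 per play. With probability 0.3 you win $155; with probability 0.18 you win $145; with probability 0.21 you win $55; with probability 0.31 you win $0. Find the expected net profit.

E[payout] = 155·0.3 + 145·0.18 + 55·0.21 + 0·0.31
 = 46.5 + 26.1 + 11.55 + 0
 = 84.15
Net = 84.15 - 52 = 32.15

32.15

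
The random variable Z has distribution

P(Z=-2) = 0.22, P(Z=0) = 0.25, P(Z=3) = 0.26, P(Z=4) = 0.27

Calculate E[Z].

1.42

E[Z] = Σ z·P(Z=z)
 = (-2)·0.22 + 0·0.25 + 3·0.26 + 4·0.27
 = (-0.44) + 0 + 0.78 + 1.08
 = 1.42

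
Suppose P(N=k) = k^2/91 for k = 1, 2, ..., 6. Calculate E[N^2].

25

E[N^2] = Σ n^2·P(N=n)
 = 1·1/91 + 4·4/91 + 9·9/91 + 16·16/91 + 25·25/91 + 36·36/91
 = 1/91 + 16/91 + 81/91 + 256/91 + 625/91 + 1296/91
 = 25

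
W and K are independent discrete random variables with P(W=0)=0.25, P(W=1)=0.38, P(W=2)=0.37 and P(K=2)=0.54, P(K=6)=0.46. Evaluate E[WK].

4.3008

E[WK] = Σ_w Σ_k wk · P(W=w)P(K=k)
 = 0·0.135 + 0·0.115 + 2·0.2052 + 6·0.1748 + 4·0.1998 + 12·0.1702
 = 0 + 0 + 0.4104 + 1.0488 + 0.7992 + 2.0424
 = 4.3008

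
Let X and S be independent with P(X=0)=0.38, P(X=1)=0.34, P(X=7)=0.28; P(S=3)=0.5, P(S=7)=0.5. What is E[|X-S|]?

E[|X-S|] = Σ_x Σ_s |x-s| · P(X=x)P(S=s)
 = 3·0.19 + 7·0.19 + 2·0.17 + 6·0.17 + 4·0.14 + 0·0.14
 = 0.57 + 1.33 + 0.34 + 1.02 + 0.56 + 0
 = 3.82

3.82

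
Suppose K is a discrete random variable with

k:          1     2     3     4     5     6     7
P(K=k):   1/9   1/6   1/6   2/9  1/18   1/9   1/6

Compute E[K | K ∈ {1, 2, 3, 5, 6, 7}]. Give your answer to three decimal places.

P(K ∈ {1, 2, 3, 5, 6, 7}) = 1/9 + 1/6 + 1/6 + 1/18 + 1/9 + 1/6 = 7/9.
E[K | K ∈ {1, 2, 3, 5, 6, 7}] = [1·1/9 + 2·1/6 + 3·1/6 + 5·1/18 + 6·1/9 + 7·1/6] / (7/9)
 = 55/18 / (7/9)
 = 55/14

3.929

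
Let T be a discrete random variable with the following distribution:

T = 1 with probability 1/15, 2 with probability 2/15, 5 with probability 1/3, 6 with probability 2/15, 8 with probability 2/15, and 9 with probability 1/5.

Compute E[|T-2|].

E[|T-2|] = Σ |t-2|·P(T=t)
 = 1·1/15 + 0·2/15 + 3·1/3 + 4·2/15 + 6·2/15 + 7·1/5
 = 1/15 + 0 + 1 + 8/15 + 4/5 + 7/5
 = 19/5

3.8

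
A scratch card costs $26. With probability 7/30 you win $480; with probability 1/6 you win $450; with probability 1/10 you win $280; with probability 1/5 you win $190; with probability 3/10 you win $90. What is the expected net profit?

254

E[payout] = 480·7/30 + 450·1/6 + 280·1/10 + 190·1/5 + 90·3/10
 = 112 + 75 + 28 + 38 + 27
 = 280
Net = 280 - 26 = 254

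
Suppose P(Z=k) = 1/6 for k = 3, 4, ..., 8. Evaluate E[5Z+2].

E[5Z+2] = Σ (5z+2)·P(Z=z)
 = 17·1/6 + 22·1/6 + 27·1/6 + 32·1/6 + 37·1/6 + 42·1/6
 = 17/6 + 11/3 + 9/2 + 16/3 + 37/6 + 7
 = 59/2

29.5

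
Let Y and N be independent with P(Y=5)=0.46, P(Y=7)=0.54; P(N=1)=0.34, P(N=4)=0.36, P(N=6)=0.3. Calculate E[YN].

21.7664

E[YN] = Σ_y Σ_n yn · P(Y=y)P(N=n)
 = 5·0.1564 + 20·0.1656 + 30·0.138 + 7·0.1836 + 28·0.1944 + 42·0.162
 = 0.782 + 3.312 + 4.14 + 1.2852 + 5.4432 + 6.804
 = 21.7664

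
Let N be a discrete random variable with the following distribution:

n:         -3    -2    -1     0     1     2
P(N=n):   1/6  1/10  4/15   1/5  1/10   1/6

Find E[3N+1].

-0.6

E[3N+1] = Σ (3n+1)·P(N=n)
 = (-8)·1/6 + (-5)·1/10 + (-2)·4/15 + 1·1/5 + 4·1/10 + 7·1/6
 = (-4/3) + (-1/2) + (-8/15) + 1/5 + 2/5 + 7/6
 = -3/5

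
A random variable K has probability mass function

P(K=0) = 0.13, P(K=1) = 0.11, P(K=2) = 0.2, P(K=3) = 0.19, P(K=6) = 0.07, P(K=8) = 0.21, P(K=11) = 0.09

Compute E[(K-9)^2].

E[(K-9)^2] = Σ (k-9)^2·P(K=k)
 = 81·0.13 + 64·0.11 + 49·0.2 + 36·0.19 + 9·0.07 + 1·0.21 + 4·0.09
 = 10.53 + 7.04 + 9.8 + 6.84 + 0.63 + 0.21 + 0.36
 = 35.41

35.41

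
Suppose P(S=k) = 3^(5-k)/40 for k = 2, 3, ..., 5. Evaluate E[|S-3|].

E[|S-3|] = Σ |s-3|·P(S=s)
 = 1·27/40 + 0·9/40 + 1·3/40 + 2·1/40
 = 27/40 + 0 + 3/40 + 1/20
 = 4/5

0.8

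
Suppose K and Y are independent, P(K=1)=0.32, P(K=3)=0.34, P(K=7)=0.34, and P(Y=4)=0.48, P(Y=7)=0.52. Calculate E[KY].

20.6832

E[KY] = Σ_k Σ_y ky · P(K=k)P(Y=y)
 = 4·0.1536 + 7·0.1664 + 12·0.1632 + 21·0.1768 + 28·0.1632 + 49·0.1768
 = 0.6144 + 1.1648 + 1.9584 + 3.7128 + 4.5696 + 8.6632
 = 20.6832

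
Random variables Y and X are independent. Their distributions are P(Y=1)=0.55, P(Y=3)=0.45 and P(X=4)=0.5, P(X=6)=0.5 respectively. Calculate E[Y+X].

6.9

E[Y+X] = Σ_y Σ_x (y+x) · P(Y=y)P(X=x)
 = 5·0.275 + 7·0.275 + 7·0.225 + 9·0.225
 = 1.375 + 1.925 + 1.575 + 2.025
 = 6.9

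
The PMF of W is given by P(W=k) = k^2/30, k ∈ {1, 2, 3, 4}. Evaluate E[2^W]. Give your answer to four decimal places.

11.5333

E[2^W] = Σ 2^w·P(W=w)
 = 2·1/30 + 4·2/15 + 8·3/10 + 16·8/15
 = 1/15 + 8/15 + 12/5 + 128/15
 = 173/15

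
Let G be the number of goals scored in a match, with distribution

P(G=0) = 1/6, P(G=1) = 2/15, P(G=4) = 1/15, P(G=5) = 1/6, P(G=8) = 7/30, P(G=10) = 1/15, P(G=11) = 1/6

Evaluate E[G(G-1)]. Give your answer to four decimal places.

E[G(G-1)] = Σ g(g-1)·P(G=g)
 = 0·1/6 + 0·2/15 + 12·1/15 + 20·1/6 + 56·7/30 + 90·1/15 + 110·1/6
 = 0 + 0 + 4/5 + 10/3 + 196/15 + 6 + 55/3
 = 623/15

41.5333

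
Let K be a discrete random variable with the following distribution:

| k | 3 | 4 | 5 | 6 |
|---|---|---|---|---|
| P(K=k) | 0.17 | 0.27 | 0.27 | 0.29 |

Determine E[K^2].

E[K^2] = Σ k^2·P(K=k)
 = 9·0.17 + 16·0.27 + 25·0.27 + 36·0.29
 = 1.53 + 4.32 + 6.75 + 10.44
 = 23.04

23.04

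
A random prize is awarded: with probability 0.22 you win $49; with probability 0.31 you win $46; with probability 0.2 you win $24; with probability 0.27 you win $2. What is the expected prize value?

E[payout] = 49·0.22 + 46·0.31 + 24·0.2 + 2·0.27
 = 10.78 + 14.26 + 4.8 + 0.54
 = 30.38

30.38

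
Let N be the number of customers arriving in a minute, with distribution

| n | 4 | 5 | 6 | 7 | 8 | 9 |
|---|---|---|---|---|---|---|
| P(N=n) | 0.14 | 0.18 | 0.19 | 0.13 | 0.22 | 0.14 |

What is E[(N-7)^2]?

2.95

E[(N-7)^2] = Σ (n-7)^2·P(N=n)
 = 9·0.14 + 4·0.18 + 1·0.19 + 0·0.13 + 1·0.22 + 4·0.14
 = 1.26 + 0.72 + 0.19 + 0 + 0.22 + 0.56
 = 2.95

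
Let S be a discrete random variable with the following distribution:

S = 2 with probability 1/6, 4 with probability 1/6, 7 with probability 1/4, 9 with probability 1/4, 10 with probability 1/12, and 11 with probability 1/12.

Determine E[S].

E[S] = Σ s·P(S=s)
 = 2·1/6 + 4·1/6 + 7·1/4 + 9·1/4 + 10·1/12 + 11·1/12
 = 1/3 + 2/3 + 7/4 + 9/4 + 5/6 + 11/12
 = 27/4

6.75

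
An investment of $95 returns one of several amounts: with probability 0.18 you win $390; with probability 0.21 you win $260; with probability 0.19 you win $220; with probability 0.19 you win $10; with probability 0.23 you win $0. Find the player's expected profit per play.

E[payout] = 390·0.18 + 260·0.21 + 220·0.19 + 10·0.19 + 0·0.23
 = 70.2 + 54.6 + 41.8 + 1.9 + 0
 = 168.5
Net = 168.5 - 95 = 73.5

73.5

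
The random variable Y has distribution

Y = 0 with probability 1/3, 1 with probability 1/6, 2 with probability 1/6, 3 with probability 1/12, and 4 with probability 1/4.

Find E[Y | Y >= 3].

3.75

P(Y >= 3) = 1/12 + 1/4 = 1/3.
E[Y | Y >= 3] = [3·1/12 + 4·1/4] / (1/3)
 = 5/4 / (1/3)
 = 15/4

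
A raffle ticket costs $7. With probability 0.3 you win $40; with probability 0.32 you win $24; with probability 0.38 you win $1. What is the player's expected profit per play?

13.06

E[payout] = 40·0.3 + 24·0.32 + 1·0.38
 = 12 + 7.68 + 0.38
 = 20.06
Net = 20.06 - 7 = 13.06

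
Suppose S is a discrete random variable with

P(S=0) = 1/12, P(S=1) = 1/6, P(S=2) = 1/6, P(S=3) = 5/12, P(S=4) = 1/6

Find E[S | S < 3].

1.2

P(S < 3) = 1/12 + 1/6 + 1/6 = 5/12.
E[S | S < 3] = [0·1/12 + 1·1/6 + 2·1/6] / (5/12)
 = 1/2 / (5/12)
 = 6/5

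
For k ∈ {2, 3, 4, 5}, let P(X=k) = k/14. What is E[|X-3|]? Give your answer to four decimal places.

E[|X-3|] = Σ |x-3|·P(X=x)
 = 1·1/7 + 0·3/14 + 1·2/7 + 2·5/14
 = 1/7 + 0 + 2/7 + 5/7
 = 8/7

1.1429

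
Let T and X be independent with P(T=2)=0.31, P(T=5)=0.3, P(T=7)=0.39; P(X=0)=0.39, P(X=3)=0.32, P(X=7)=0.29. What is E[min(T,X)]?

2.2673

E[min(T,X)] = Σ_t Σ_x min(t,x) · P(T=t)P(X=x)
 = 0·0.1209 + 2·0.0992 + 2·0.0899 + 0·0.117 + 3·0.096 + 5·0.087 + 0·0.1521 + 3·0.1248 + 7·0.1131
 = 0 + 0.1984 + 0.1798 + 0 + 0.288 + 0.435 + 0 + 0.3744 + 0.7917
 = 2.2673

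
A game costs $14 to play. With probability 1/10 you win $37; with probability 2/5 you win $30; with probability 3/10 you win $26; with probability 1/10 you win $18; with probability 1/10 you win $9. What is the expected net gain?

12.2

E[payout] = 37·1/10 + 30·2/5 + 26·3/10 + 18·1/10 + 9·1/10
 = 37/10 + 12 + 39/5 + 9/5 + 9/10
 = 131/5
Net = 131/5 - 14 = 61/5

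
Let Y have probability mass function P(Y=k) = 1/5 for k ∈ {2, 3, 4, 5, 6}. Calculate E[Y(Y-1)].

E[Y(Y-1)] = Σ y(y-1)·P(Y=y)
 = 2·1/5 + 6·1/5 + 12·1/5 + 20·1/5 + 30·1/5
 = 2/5 + 6/5 + 12/5 + 4 + 6
 = 14

14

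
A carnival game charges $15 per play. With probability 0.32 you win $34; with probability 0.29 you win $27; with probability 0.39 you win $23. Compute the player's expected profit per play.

E[payout] = 34·0.32 + 27·0.29 + 23·0.39
 = 10.88 + 7.83 + 8.97
 = 27.68
Net = 27.68 - 15 = 12.68

12.68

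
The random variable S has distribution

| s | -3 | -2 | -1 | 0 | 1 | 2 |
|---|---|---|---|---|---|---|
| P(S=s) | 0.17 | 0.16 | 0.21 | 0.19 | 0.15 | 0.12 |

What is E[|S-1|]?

1.89

E[|S-1|] = Σ |s-1|·P(S=s)
 = 4·0.17 + 3·0.16 + 2·0.21 + 1·0.19 + 0·0.15 + 1·0.12
 = 0.68 + 0.48 + 0.42 + 0.19 + 0 + 0.12
 = 1.89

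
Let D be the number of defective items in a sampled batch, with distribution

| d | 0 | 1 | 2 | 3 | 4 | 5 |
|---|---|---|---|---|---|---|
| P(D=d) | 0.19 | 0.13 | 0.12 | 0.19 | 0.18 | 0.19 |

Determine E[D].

2.61

E[D] = Σ d·P(D=d)
 = 0·0.19 + 1·0.13 + 2·0.12 + 3·0.19 + 4·0.18 + 5·0.19
 = 0 + 0.13 + 0.24 + 0.57 + 0.72 + 0.95
 = 2.61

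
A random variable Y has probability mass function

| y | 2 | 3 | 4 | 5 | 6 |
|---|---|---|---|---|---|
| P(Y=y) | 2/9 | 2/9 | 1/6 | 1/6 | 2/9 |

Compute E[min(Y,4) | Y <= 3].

P(Y <= 3) = 2/9 + 2/9 = 4/9.
E[min(Y,4) | Y <= 3] = [2·2/9 + 3·2/9] / (4/9)
 = 10/9 / (4/9)
 = 5/2

2.5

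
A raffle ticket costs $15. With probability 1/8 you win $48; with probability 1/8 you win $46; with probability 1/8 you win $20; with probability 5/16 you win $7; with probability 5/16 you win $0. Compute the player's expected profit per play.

E[payout] = 48·1/8 + 46·1/8 + 20·1/8 + 7·5/16 + 0·5/16
 = 6 + 23/4 + 5/2 + 35/16 + 0
 = 263/16
Net = 263/16 - 15 = 23/16

1.4375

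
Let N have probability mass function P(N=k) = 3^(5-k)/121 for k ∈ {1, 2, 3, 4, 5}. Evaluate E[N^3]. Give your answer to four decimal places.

E[N^3] = Σ n^3·P(N=n)
 = 1·81/121 + 8·27/121 + 27·9/121 + 64·3/121 + 125·1/121
 = 81/121 + 216/121 + 243/121 + 192/121 + 125/121
 = 857/121

7.0826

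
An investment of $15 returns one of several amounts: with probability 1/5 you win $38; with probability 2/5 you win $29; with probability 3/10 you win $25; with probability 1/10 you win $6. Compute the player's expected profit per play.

12.3

E[payout] = 38·1/5 + 29·2/5 + 25·3/10 + 6·1/10
 = 38/5 + 58/5 + 15/2 + 3/5
 = 273/10
Net = 273/10 - 15 = 123/10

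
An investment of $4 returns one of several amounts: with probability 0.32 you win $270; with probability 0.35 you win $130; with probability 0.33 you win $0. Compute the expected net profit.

E[payout] = 270·0.32 + 130·0.35 + 0·0.33
 = 86.4 + 45.5 + 0
 = 131.9
Net = 131.9 - 4 = 127.9

127.9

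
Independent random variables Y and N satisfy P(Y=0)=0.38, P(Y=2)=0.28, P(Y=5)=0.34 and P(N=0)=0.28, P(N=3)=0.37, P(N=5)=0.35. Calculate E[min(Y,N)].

1.3756

E[min(Y,N)] = Σ_y Σ_n min(y,n) · P(Y=y)P(N=n)
 = 0·0.1064 + 0·0.1406 + 0·0.133 + 0·0.0784 + 2·0.1036 + 2·0.098 + 0·0.0952 + 3·0.1258 + 5·0.119
 = 0 + 0 + 0 + 0 + 0.2072 + 0.196 + 0 + 0.3774 + 0.595
 = 1.3756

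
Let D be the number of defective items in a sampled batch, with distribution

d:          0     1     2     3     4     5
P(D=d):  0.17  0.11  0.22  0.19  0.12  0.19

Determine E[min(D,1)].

E[min(D,1)] = Σ min(d,1)·P(D=d)
 = 0·0.17 + 1·0.11 + 1·0.22 + 1·0.19 + 1·0.12 + 1·0.19
 = 0 + 0.11 + 0.22 + 0.19 + 0.12 + 0.19
 = 0.83

0.83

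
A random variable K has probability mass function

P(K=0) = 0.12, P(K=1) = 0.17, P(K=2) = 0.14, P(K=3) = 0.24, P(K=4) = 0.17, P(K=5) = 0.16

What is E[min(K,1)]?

E[min(K,1)] = Σ min(k,1)·P(K=k)
 = 0·0.12 + 1·0.17 + 1·0.14 + 1·0.24 + 1·0.17 + 1·0.16
 = 0 + 0.17 + 0.14 + 0.24 + 0.17 + 0.16
 = 0.88

0.88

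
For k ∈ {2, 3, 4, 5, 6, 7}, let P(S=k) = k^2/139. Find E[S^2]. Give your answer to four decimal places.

E[S^2] = Σ s^2·P(S=s)
 = 4·4/139 + 9·9/139 + 16·16/139 + 25·25/139 + 36·36/139 + 49·49/139
 = 16/139 + 81/139 + 256/139 + 625/139 + 1296/139 + 2401/139
 = 4675/139

33.6331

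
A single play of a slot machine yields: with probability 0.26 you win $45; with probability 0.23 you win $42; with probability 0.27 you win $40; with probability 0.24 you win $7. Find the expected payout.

33.84

E[payout] = 45·0.26 + 42·0.23 + 40·0.27 + 7·0.24
 = 11.7 + 9.66 + 10.8 + 1.68
 = 33.84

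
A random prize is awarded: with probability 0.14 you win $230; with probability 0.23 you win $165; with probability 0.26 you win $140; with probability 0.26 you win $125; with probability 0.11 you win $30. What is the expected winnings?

142.35

E[payout] = 230·0.14 + 165·0.23 + 140·0.26 + 125·0.26 + 30·0.11
 = 32.2 + 37.95 + 36.4 + 32.5 + 3.3
 = 142.35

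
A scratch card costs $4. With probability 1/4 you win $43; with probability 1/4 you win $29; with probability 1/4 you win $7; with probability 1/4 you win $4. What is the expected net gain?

16.75

E[payout] = 43·1/4 + 29·1/4 + 7·1/4 + 4·1/4
 = 43/4 + 29/4 + 7/4 + 1
 = 83/4
Net = 83/4 - 4 = 67/4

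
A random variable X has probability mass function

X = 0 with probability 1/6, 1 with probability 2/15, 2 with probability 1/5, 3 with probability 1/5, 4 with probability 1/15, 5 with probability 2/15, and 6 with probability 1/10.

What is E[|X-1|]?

E[|X-1|] = Σ |x-1|·P(X=x)
 = 1·1/6 + 0·2/15 + 1·1/5 + 2·1/5 + 3·1/15 + 4·2/15 + 5·1/10
 = 1/6 + 0 + 1/5 + 2/5 + 1/5 + 8/15 + 1/2
 = 2

2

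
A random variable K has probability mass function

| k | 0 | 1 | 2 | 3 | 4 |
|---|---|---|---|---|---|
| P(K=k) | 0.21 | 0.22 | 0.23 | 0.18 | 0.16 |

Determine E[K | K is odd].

P(K is odd) = 0.22 + 0.18 = 0.4.
E[K | K is odd] = [1·0.22 + 3·0.18] / 0.4
 = 0.76 / 0.4
 = 19/10

1.9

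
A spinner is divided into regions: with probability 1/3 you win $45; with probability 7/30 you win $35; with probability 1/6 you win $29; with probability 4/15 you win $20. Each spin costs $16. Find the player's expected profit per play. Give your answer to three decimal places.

E[payout] = 45·1/3 + 35·7/30 + 29·1/6 + 20·4/15
 = 15 + 49/6 + 29/6 + 16/3
 = 100/3
Net = 100/3 - 16 = 52/3

17.333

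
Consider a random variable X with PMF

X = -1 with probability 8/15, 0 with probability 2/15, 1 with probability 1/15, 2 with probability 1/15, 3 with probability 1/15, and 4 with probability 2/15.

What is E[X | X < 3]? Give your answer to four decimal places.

P(X < 3) = 8/15 + 2/15 + 1/15 + 1/15 = 4/5.
E[X | X < 3] = [(-1)·8/15 + 0·2/15 + 1·1/15 + 2·1/15] / (4/5)
 = -1/3 / (4/5)
 = -5/12

-0.4167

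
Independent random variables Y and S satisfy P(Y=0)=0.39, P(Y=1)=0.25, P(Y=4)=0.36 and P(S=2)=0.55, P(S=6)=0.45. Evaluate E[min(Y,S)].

1.294

E[min(Y,S)] = Σ_y Σ_s min(y,s) · P(Y=y)P(S=s)
 = 0·0.2145 + 0·0.1755 + 1·0.1375 + 1·0.1125 + 2·0.198 + 4·0.162
 = 0 + 0 + 0.1375 + 0.1125 + 0.396 + 0.648
 = 1.294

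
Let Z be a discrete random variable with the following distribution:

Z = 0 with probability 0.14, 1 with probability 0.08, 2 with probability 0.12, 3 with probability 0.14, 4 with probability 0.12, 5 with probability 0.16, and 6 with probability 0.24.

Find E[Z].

E[Z] = Σ z·P(Z=z)
 = 0·0.14 + 1·0.08 + 2·0.12 + 3·0.14 + 4·0.12 + 5·0.16 + 6·0.24
 = 0 + 0.08 + 0.24 + 0.42 + 0.48 + 0.8 + 1.44
 = 3.46

3.46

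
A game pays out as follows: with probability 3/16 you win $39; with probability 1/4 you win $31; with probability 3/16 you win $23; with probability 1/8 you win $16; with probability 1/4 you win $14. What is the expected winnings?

24.875

E[payout] = 39·3/16 + 31·1/4 + 23·3/16 + 16·1/8 + 14·1/4
 = 117/16 + 31/4 + 69/16 + 2 + 7/2
 = 199/8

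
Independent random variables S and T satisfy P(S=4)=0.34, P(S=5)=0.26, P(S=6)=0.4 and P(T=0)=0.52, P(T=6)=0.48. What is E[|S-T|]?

3.0824

E[|S-T|] = Σ_s Σ_t |s-t| · P(S=s)P(T=t)
 = 4·0.1768 + 2·0.1632 + 5·0.1352 + 1·0.1248 + 6·0.208 + 0·0.192
 = 0.7072 + 0.3264 + 0.676 + 0.1248 + 1.248 + 0
 = 3.0824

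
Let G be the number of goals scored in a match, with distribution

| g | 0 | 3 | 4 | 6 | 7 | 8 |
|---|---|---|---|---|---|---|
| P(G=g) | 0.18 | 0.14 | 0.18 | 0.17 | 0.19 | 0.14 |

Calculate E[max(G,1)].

E[max(G,1)] = Σ max(g,1)·P(G=g)
 = 1·0.18 + 3·0.14 + 4·0.18 + 6·0.17 + 7·0.19 + 8·0.14
 = 0.18 + 0.42 + 0.72 + 1.02 + 1.33 + 1.12
 = 4.79

4.79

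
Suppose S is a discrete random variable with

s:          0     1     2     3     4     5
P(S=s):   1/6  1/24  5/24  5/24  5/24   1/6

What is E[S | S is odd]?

P(S is odd) = 1/24 + 5/24 + 1/6 = 5/12.
E[S | S is odd] = [1·1/24 + 3·5/24 + 5·1/6] / (5/12)
 = 3/2 / (5/12)
 = 18/5

3.6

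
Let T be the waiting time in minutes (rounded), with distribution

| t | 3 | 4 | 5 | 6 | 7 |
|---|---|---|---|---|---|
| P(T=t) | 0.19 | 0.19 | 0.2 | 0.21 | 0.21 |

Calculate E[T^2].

E[T^2] = Σ t^2·P(T=t)
 = 9·0.19 + 16·0.19 + 25·0.2 + 36·0.21 + 49·0.21
 = 1.71 + 3.04 + 5 + 7.56 + 10.29
 = 27.6

27.6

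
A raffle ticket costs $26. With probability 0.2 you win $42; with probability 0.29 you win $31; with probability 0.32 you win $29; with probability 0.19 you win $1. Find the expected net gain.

E[payout] = 42·0.2 + 31·0.29 + 29·0.32 + 1·0.19
 = 8.4 + 8.99 + 9.28 + 0.19
 = 26.86
Net = 26.86 - 26 = 0.86

0.86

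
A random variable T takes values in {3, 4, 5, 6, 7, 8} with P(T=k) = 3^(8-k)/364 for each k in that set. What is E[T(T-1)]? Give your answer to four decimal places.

E[T(T-1)] = Σ t(t-1)·P(T=t)
 = 6·243/364 + 12·81/364 + 20·27/364 + 30·9/364 + 42·3/364 + 56·1/364
 = 729/182 + 243/91 + 135/91 + 135/182 + 9/26 + 2/13
 = 1711/182

9.4011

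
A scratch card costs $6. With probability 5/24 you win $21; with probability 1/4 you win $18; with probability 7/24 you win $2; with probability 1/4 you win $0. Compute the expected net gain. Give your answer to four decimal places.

E[payout] = 21·5/24 + 18·1/4 + 2·7/24 + 0·1/4
 = 35/8 + 9/2 + 7/12 + 0
 = 227/24
Net = 227/24 - 6 = 83/24

3.4583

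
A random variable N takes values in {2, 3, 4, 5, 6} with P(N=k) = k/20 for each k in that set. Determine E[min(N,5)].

4.2

E[min(N,5)] = Σ min(n,5)·P(N=n)
 = 2·1/10 + 3·3/20 + 4·1/5 + 5·1/4 + 5·3/10
 = 1/5 + 9/20 + 4/5 + 5/4 + 3/2
 = 21/5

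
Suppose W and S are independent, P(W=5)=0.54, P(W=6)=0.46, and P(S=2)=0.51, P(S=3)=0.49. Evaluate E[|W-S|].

2.97

E[|W-S|] = Σ_w Σ_s |w-s| · P(W=w)P(S=s)
 = 3·0.2754 + 2·0.2646 + 4·0.2346 + 3·0.2254
 = 0.8262 + 0.5292 + 0.9384 + 0.6762
 = 2.97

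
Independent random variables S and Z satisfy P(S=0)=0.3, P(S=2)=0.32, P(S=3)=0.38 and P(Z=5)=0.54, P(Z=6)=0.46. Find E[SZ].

9.7188

E[SZ] = Σ_s Σ_z sz · P(S=s)P(Z=z)
 = 0·0.162 + 0·0.138 + 10·0.1728 + 12·0.1472 + 15·0.2052 + 18·0.1748
 = 0 + 0 + 1.728 + 1.7664 + 3.078 + 3.1464
 = 9.7188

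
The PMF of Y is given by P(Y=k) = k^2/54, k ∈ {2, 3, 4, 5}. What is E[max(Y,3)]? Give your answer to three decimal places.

E[max(Y,3)] = Σ max(y,3)·P(Y=y)
 = 3·2/27 + 3·1/6 + 4·8/27 + 5·25/54
 = 2/9 + 1/2 + 32/27 + 125/54
 = 38/9

4.222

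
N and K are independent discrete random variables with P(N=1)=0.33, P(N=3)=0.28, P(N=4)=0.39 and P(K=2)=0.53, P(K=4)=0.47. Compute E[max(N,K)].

3.5018

E[max(N,K)] = Σ_n Σ_k max(n,k) · P(N=n)P(K=k)
 = 2·0.1749 + 4·0.1551 + 3·0.1484 + 4·0.1316 + 4·0.2067 + 4·0.1833
 = 0.3498 + 0.6204 + 0.4452 + 0.5264 + 0.8268 + 0.7332
 = 3.5018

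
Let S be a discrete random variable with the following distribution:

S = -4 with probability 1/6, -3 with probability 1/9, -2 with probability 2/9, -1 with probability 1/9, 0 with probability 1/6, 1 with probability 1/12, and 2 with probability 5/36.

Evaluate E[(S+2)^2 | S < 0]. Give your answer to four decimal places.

P(S < 0) = 1/6 + 1/9 + 2/9 + 1/9 = 11/18.
E[(S+2)^2 | S < 0] = [4·1/6 + 1·1/9 + 0·2/9 + 1·1/9] / (11/18)
 = 8/9 / (11/18)
 = 16/11

1.4545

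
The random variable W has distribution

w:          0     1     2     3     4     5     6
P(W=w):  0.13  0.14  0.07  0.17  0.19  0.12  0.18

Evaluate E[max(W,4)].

4.48

E[max(W,4)] = Σ max(w,4)·P(W=w)
 = 4·0.13 + 4·0.14 + 4·0.07 + 4·0.17 + 4·0.19 + 5·0.12 + 6·0.18
 = 0.52 + 0.56 + 0.28 + 0.68 + 0.76 + 0.6 + 1.08
 = 4.48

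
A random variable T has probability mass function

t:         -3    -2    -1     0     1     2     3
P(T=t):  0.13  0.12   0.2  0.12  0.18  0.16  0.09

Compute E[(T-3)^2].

E[(T-3)^2] = Σ (t-3)^2·P(T=t)
 = 36·0.13 + 25·0.12 + 16·0.2 + 9·0.12 + 4·0.18 + 1·0.16 + 0·0.09
 = 4.68 + 3 + 3.2 + 1.08 + 0.72 + 0.16 + 0
 = 12.84

12.84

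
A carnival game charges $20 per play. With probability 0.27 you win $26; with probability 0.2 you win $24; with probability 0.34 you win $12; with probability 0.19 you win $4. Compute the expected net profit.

E[payout] = 26·0.27 + 24·0.2 + 12·0.34 + 4·0.19
 = 7.02 + 4.8 + 4.08 + 0.76
 = 16.66
Net = 16.66 - 20 = -3.34

-3.34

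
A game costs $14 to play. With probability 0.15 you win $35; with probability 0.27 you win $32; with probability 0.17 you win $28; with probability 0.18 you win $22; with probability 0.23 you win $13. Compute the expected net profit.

11.6

E[payout] = 35·0.15 + 32·0.27 + 28·0.17 + 22·0.18 + 13·0.23
 = 5.25 + 8.64 + 4.76 + 3.96 + 2.99
 = 25.6
Net = 25.6 - 14 = 11.6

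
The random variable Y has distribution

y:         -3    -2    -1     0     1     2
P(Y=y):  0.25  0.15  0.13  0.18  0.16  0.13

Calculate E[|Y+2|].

E[|Y+2|] = Σ |y+2|·P(Y=y)
 = 1·0.25 + 0·0.15 + 1·0.13 + 2·0.18 + 3·0.16 + 4·0.13
 = 0.25 + 0 + 0.13 + 0.36 + 0.48 + 0.52
 = 1.74

1.74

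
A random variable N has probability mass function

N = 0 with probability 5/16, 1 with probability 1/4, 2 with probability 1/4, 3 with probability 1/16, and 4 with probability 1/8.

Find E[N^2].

3.8125

E[N^2] = Σ n^2·P(N=n)
 = 0·5/16 + 1·1/4 + 4·1/4 + 9·1/16 + 16·1/8
 = 0 + 1/4 + 1 + 9/16 + 2
 = 61/16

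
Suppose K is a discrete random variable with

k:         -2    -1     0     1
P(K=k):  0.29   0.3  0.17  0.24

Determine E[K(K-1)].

E[K(K-1)] = Σ k(k-1)·P(K=k)
 = 6·0.29 + 2·0.3 + 0·0.17 + 0·0.24
 = 1.74 + 0.6 + 0 + 0
 = 2.34

2.34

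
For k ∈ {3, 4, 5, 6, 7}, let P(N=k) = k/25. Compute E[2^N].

E[2^N] = Σ 2^n·P(N=n)
 = 8·3/25 + 16·4/25 + 32·1/5 + 64·6/25 + 128·7/25
 = 24/25 + 64/25 + 32/5 + 384/25 + 896/25
 = 1528/25

61.12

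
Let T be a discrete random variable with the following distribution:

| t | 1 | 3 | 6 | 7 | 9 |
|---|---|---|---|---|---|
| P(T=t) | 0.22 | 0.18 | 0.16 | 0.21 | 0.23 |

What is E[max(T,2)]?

5.48

E[max(T,2)] = Σ max(t,2)·P(T=t)
 = 2·0.22 + 3·0.18 + 6·0.16 + 7·0.21 + 9·0.23
 = 0.44 + 0.54 + 0.96 + 1.47 + 2.07
 = 5.48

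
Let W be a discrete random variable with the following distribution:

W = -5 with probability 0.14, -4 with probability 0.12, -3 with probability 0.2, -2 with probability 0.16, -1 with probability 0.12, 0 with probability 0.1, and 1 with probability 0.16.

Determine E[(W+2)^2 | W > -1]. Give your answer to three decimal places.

P(W > -1) = 0.1 + 0.16 = 0.26.
E[(W+2)^2 | W > -1] = [4·0.1 + 9·0.16] / 0.26
 = 1.84 / 0.26
 = 92/13

7.077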